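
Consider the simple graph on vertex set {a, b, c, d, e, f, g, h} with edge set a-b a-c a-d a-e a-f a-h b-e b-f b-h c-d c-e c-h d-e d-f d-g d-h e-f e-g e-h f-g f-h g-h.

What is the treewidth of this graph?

4

A width-4 tree decomposition is:
Bags: B1 = {a, b, e, f, h}  B2 = {a, d, e, f, h}  B3 = {d, e, f, g, h}  B4 = {a, c, d, e, h}
Tree: B1–B2, B2–B3, B2–B4
The largest bag has 5 vertices, giving width 4; this decomposition certifies tw(G) ≤ 4. Conversely, {a, c, d, e, h} is a clique of size 5, and the vertices of any clique must share a bag in every tree decomposition; so some bag has ≥ 5 vertices and tw(G) ≥ 4. Hence tw(G) = 4 exactly.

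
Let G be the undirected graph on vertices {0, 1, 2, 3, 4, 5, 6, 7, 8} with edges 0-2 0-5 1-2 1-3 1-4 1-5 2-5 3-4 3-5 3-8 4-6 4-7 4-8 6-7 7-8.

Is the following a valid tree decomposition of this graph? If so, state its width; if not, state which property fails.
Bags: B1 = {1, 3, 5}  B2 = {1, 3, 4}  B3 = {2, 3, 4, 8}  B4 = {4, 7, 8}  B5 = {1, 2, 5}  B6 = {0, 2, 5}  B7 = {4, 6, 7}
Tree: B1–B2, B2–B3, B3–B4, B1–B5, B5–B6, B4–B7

A tree decomposition must satisfy three properties: every vertex lies in some bag; for every edge, both endpoints lie together in some bag; and for every vertex, the bags containing it form a connected subtree. Here bags containing vertex 2 are not connected in the tree, so the decomposition is invalid.

No — bags containing vertex 2 are not connected in the tree.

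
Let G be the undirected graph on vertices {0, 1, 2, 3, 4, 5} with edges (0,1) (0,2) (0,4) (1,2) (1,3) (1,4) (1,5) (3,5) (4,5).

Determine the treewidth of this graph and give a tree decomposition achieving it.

Treewidth 2.
Bags: B1 = {0, 1, 4}  B2 = {1, 4, 5}  B3 = {0, 1, 2}  B4 = {1, 3, 5}
Tree: B1–B2, B1–B3, B2–B4

The largest bag has 3 vertices, giving width 2; this decomposition certifies tw(G) ≤ 2. Conversely, {0, 1, 2} is a clique of size 3, and the vertices of any clique must share a bag in every tree decomposition; so some bag has ≥ 3 vertices and tw(G) ≥ 2. Hence tw(G) = 2 exactly.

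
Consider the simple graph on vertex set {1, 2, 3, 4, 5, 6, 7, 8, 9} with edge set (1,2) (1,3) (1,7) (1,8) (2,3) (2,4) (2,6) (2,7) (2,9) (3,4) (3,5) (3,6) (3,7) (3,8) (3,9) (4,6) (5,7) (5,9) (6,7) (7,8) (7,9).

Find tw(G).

A width-3 tree decomposition is:
Bags: B1 = {2, 3, 7, 9}  B2 = {1, 2, 3, 7}  B3 = {1, 3, 7, 8}  B4 = {2, 3, 6, 7}  B5 = {3, 5, 7, 9}  B6 = {2, 3, 4, 6}
Tree: B1–B2, B2–B3, B1–B4, B1–B5, B4–B6
Each bag holds 4 vertices, so the decomposition has width 3, which upper-bounds the treewidth. On the other hand G contains the 4-clique {2, 3, 4, 6}. A clique must lie in a single bag of any decomposition, so no decomposition can have width below 3. Combining the bounds, tw(G) = 3.

3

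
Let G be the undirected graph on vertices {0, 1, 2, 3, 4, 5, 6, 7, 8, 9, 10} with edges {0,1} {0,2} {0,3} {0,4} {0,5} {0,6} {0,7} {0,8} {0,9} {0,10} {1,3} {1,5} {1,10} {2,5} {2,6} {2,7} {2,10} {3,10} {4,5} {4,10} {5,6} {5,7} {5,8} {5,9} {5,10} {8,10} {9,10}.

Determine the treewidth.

A width-3 tree decomposition is:
Bags: B1 = {0, 1, 5, 10}  B2 = {0, 2, 5, 10}  B3 = {0, 1, 3, 10}  B4 = {0, 2, 5, 6}  B5 = {0, 5, 8, 10}  B6 = {0, 4, 5, 10}  B7 = {0, 2, 5, 7}  B8 = {0, 5, 9, 10}
Tree: B1–B2, B1–B3, B2–B4, B2–B5, B5–B6, B4–B7, B1–B8
Every bag has size at most 4, so the width is 4 − 1 = 3 and tw(G) ≤ 3. On the other hand G contains the 4-clique {0, 1, 3, 10}. A clique must lie in a single bag of any decomposition, so no decomposition can have width below 3. The upper and lower bounds meet at 3, so that is the treewidth.

3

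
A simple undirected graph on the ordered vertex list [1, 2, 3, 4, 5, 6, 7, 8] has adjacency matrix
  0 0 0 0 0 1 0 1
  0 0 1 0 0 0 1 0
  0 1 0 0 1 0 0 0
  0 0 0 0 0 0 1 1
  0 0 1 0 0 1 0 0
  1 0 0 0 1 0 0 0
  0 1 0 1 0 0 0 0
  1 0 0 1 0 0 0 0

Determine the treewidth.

2

A width-2 tree decomposition is:
Bags: B1 = {2, 4, 7}  B2 = {2, 4, 8}  B3 = {1, 2, 8}  B4 = {1, 2, 6}  B5 = {2, 5, 6}  B6 = {2, 3, 5}
Tree: B1–B2, B2–B3, B3–B4, B4–B5, B5–B6
The largest bag has 3 vertices, giving width 2; this decomposition certifies tw(G) ≤ 2. For the lower bound, G contains the cycle 2–7–4–8–1–6–5–3–2, so G is not a forest; only forests have treewidth ≤ 1, hence tw(G) ≥ 2. Hence tw(G) = 2 exactly.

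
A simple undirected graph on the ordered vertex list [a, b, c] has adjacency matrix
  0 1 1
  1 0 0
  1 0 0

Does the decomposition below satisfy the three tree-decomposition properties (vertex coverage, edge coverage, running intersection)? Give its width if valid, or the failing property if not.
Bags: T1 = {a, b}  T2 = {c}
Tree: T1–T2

A tree decomposition must satisfy three properties: every vertex lies in some bag; for every edge, both endpoints lie together in some bag; and for every vertex, the bags containing it form a connected subtree. Here edge (a,c) lies in no bag, so the decomposition is invalid.

No — edge (a,c) lies in no bag.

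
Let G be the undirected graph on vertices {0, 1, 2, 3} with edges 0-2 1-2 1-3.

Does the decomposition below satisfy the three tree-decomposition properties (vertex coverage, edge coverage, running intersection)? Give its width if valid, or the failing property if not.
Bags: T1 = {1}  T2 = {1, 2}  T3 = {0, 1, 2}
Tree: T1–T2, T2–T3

No — vertex 3 appears in no bag.

A tree decomposition must satisfy three properties: every vertex lies in some bag; for every edge, both endpoints lie together in some bag; and for every vertex, the bags containing it form a connected subtree. Here vertex 3 appears in no bag, so the decomposition is invalid.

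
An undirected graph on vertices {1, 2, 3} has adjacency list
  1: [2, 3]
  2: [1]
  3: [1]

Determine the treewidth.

1

A width-1 tree decomposition is:
Bags: B1 = {1, 2}  B2 = {1, 3}
Tree: B1–B2
The largest bag has 2 vertices, giving width 1; this decomposition certifies tw(G) ≤ 1. G has an edge, so its treewidth is at least 1. The upper and lower bounds meet at 1, so that is the treewidth.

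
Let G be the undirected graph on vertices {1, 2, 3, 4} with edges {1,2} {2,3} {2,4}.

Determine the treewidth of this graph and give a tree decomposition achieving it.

Treewidth 1.
One such decomposition:
Bags: B1 = {1, 2}  B2 = {2, 3}  B3 = {2, 4}
Tree: B1–B2, B2–B3

Each bag holds 2 vertices, so the decomposition has width 1, which upper-bounds the treewidth. G has an edge, so its treewidth is at least 1. The upper and lower bounds meet at 1, so that is the treewidth.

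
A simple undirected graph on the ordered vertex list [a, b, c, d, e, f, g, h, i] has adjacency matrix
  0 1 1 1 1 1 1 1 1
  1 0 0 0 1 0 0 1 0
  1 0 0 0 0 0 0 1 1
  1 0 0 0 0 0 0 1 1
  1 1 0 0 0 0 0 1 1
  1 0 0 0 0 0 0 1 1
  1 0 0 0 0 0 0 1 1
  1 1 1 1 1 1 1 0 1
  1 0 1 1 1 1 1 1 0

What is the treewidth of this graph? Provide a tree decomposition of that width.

Each bag holds 4 vertices, so the decomposition has width 3, which upper-bounds the treewidth. On the other hand G contains the 4-clique {a, b, e, h}. A clique must lie in a single bag of any decomposition, so no decomposition can have width below 3. Therefore the treewidth is 3.

Treewidth 3.
One such decomposition:
Bags: B1 = {a, d, h, i}  B2 = {a, f, h, i}  B3 = {a, c, h, i}  B4 = {a, e, h, i}  B5 = {a, g, h, i}  B6 = {a, b, e, h}
Tree: B1–B2, B1–B3, B1–B4, B4–B5, B4–B6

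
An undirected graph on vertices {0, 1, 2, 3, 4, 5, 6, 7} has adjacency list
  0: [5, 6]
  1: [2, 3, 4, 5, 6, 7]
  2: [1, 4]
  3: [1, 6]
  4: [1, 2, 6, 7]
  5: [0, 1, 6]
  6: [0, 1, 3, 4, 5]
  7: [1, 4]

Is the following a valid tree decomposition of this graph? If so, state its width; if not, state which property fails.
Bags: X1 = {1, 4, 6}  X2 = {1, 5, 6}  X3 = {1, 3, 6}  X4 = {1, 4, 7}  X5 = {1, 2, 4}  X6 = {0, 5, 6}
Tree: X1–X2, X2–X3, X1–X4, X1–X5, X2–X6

Every vertex of G appears in some bag (union = {0, 1, 2, 3, 4, 5, 6, 7}); every edge is covered by a bag; and for each vertex v the set of bags containing v is connected in the bag tree. The decomposition is therefore valid. The largest bag has 3 vertices, so the width is 2.

Yes; width 2.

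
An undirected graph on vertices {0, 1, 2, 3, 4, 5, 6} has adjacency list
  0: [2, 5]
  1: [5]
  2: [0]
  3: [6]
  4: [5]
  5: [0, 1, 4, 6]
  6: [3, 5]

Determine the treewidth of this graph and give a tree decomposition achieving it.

Each bag holds 2 vertices, so the decomposition has width 1, which upper-bounds the treewidth. Any graph with an edge has treewidth ≥ 1, and G has the edge 1–5. Combining the bounds, tw(G) = 1.

Treewidth 1.
Bags: B1 = {1, 5}  B2 = {4, 5}  B3 = {0, 5}  B4 = {0, 2}  B5 = {5, 6}  B6 = {3, 6}
Tree: B1–B2, B2–B3, B3–B4, B3–B5, B5–B6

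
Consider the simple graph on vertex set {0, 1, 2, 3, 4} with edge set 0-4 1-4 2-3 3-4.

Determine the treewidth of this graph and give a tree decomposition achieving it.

Treewidth 1.
One such decomposition:
Bags: B1 = {1, 4}  B2 = {3, 4}  B3 = {0, 4}  B4 = {2, 3}
Tree: B1–B2, B2–B3, B2–B4

Every bag has size at most 2, so the width is 2 − 1 = 1 and tw(G) ≤ 1. G has an edge, so its treewidth is at least 1. Therefore the treewidth is 1.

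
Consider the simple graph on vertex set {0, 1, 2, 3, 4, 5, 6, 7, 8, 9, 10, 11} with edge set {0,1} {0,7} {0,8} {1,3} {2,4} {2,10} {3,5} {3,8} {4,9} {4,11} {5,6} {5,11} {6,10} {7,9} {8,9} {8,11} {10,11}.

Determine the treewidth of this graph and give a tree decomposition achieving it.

Treewidth 3.
Bags: B1 = {0, 1, 3, 7}  B2 = {0, 3, 7, 8}  B3 = {3, 7, 8, 9}  B4 = {3, 5, 8, 9}  B5 = {5, 8, 9, 11}  B6 = {4, 5, 9, 11}  B7 = {4, 5, 6, 11}  B8 = {4, 6, 10, 11}  B9 = {2, 4, 6, 10}
Tree: B1–B2, B2–B3, B3–B4, B4–B5, B5–B6, B6–B7, B7–B8, B8–B9

Each bag holds 4 vertices, so the decomposition has width 3, which upper-bounds the treewidth. For the lower bound: the 4 vertex sets {0,1,7}, {3}, {8}, {4,5,9,11} are disjoint, each induces a connected subgraph, and every pair is joined by at least one edge of G. Contracting each set to a single vertex therefore yields K_{4} as a minor, and since treewidth is minor-monotone, tw(G) ≥ tw(K_{4}) = 3. Hence tw(G) = 3 exactly.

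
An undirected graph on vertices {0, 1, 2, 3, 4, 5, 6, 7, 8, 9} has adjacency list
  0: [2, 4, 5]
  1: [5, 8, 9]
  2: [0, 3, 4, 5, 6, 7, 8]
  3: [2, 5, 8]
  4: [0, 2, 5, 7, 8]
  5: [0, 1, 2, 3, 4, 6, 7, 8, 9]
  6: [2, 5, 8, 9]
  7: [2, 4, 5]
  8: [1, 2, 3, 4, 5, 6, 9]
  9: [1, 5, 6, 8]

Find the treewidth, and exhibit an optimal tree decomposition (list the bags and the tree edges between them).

Treewidth 3.
Bags: B1 = {2, 5, 6, 8}  B2 = {2, 4, 5, 8}  B3 = {5, 6, 8, 9}  B4 = {0, 2, 4, 5}  B5 = {1, 5, 8, 9}  B6 = {2, 3, 5, 8}  B7 = {2, 4, 5, 7}
Tree: B1–B2, B1–B3, B2–B4, B3–B5, B2–B6, B2–B7

Each bag holds 4 vertices, so the decomposition has width 3, which upper-bounds the treewidth. On the other hand G contains the 4-clique {1, 5, 8, 9}. A clique must lie in a single bag of any decomposition, so no decomposition can have width below 3. Combining the bounds, tw(G) = 3.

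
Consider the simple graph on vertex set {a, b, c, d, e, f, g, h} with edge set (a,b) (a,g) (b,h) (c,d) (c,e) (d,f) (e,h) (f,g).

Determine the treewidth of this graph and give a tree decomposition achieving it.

The largest bag has 3 vertices, giving width 2; this decomposition certifies tw(G) ≤ 2. For the lower bound, G contains the cycle b–h–e–c–d–f–g–a–b, so G is not a forest; only forests have treewidth ≤ 1, hence tw(G) ≥ 2. Hence tw(G) = 2 exactly.

Treewidth 2.
One such decomposition:
Bags: B1 = {b, e, h}  B2 = {b, c, e}  B3 = {b, c, d}  B4 = {b, d, f}  B5 = {b, f, g}  B6 = {a, b, g}
Tree: B1–B2, B2–B3, B3–B4, B4–B5, B5–B6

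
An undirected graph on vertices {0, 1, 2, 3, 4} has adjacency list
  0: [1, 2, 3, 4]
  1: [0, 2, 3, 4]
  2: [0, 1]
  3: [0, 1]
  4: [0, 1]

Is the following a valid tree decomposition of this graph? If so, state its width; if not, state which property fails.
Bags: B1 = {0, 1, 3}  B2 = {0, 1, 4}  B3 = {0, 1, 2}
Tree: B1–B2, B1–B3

Every vertex of G appears in some bag (union = {0, 1, 2, 3, 4}); every edge is covered by a bag; and for each vertex v the set of bags containing v is connected in the bag tree. The decomposition is therefore valid. The largest bag has 3 vertices, so the width is 2.

Yes; width 2.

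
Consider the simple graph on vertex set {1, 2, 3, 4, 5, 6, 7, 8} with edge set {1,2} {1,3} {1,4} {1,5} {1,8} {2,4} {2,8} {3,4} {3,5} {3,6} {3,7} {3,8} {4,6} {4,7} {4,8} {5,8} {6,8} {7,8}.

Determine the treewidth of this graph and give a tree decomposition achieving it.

Each bag holds 4 vertices, so the decomposition has width 3, which upper-bounds the treewidth. For the lower bound, the 4 vertices {1, 2, 4, 8} are pairwise adjacent, and any tree decomposition puts a clique entirely inside one bag — forcing width ≥ 3. The upper and lower bounds meet at 3, so that is the treewidth.

Treewidth 3.
One optimal decomposition is:
Bags: B1 = {1, 3, 5, 8}  B2 = {1, 3, 4, 8}  B3 = {3, 4, 7, 8}  B4 = {3, 4, 6, 8}  B5 = {1, 2, 4, 8}
Tree: B1–B2, B2–B3, B3–B4, B2–B5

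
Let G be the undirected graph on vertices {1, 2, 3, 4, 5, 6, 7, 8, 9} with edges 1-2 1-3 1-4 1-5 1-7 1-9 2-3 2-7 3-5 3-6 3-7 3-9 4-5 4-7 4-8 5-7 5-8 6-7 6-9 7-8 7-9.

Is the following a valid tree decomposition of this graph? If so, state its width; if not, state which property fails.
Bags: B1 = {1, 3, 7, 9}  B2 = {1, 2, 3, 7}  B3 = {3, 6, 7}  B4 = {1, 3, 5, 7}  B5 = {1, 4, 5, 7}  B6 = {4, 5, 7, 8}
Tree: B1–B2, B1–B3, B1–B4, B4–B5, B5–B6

A tree decomposition must satisfy three properties: every vertex lies in some bag; for every edge, both endpoints lie together in some bag; and for every vertex, the bags containing it form a connected subtree. Here edge (9,6) lies in no bag, so the decomposition is invalid.

No — edge (9,6) lies in no bag.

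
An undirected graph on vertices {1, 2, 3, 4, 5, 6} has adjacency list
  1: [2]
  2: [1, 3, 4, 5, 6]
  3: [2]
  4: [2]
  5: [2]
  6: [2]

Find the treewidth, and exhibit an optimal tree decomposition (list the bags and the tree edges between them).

Every bag has size at most 2, so the width is 2 − 1 = 1 and tw(G) ≤ 1. Any graph with an edge has treewidth ≥ 1, and G has the edge 2–3. Combining the bounds, tw(G) = 1.

Treewidth 1.
Bags: B1 = {2, 3}  B2 = {2, 5}  B3 = {2, 4}  B4 = {1, 2}  B5 = {2, 6}
Tree: B1–B2, B1–B3, B3–B4, B3–B5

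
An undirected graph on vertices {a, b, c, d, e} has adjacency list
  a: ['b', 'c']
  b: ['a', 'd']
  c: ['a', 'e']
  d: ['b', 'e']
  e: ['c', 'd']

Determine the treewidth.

A width-2 tree decomposition is:
Bags: B1 = {a, b, d}  B2 = {a, d, e}  B3 = {a, c, e}
Tree: B1–B2, B2–B3
Every bag has size at most 3, so the width is 3 − 1 = 2 and tw(G) ≤ 2. For the lower bound, G contains the cycle a–b–d–e–c–a, so G is not a forest; only forests have treewidth ≤ 1, hence tw(G) ≥ 2. Hence tw(G) = 2 exactly.

2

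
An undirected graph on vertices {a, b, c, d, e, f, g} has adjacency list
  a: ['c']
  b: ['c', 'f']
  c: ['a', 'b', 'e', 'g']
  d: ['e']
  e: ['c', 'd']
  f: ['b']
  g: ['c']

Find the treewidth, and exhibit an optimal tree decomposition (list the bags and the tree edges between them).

Treewidth 1.
One such decomposition:
Bags: B1 = {d, e}  B2 = {c, e}  B3 = {a, c}  B4 = {c, g}  B5 = {b, c}  B6 = {b, f}
Tree: B1–B2, B2–B3, B3–B4, B3–B5, B5–B6

Every bag has size at most 2, so the width is 2 − 1 = 1 and tw(G) ≤ 1. Since G has at least one edge (e.g. e–d), it is not an edgeless graph, so tw(G) ≥ 1. Therefore the treewidth is 1.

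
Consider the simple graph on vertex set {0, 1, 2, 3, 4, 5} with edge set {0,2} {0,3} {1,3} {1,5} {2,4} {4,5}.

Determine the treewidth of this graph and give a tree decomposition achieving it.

Every bag has size at most 3, so the width is 3 − 1 = 2 and tw(G) ≤ 2. For the lower bound, G contains the cycle 2–0–3–1–5–4–2, so G is not a forest; only forests have treewidth ≤ 1, hence tw(G) ≥ 2. Hence tw(G) = 2 exactly.

Treewidth 2.
One such decomposition:
Bags: B1 = {0, 2, 3}  B2 = {1, 2, 3}  B3 = {1, 2, 5}  B4 = {2, 4, 5}
Tree: B1–B2, B2–B3, B3–B4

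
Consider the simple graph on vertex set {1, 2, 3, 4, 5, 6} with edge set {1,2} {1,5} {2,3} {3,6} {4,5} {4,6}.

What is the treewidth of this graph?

2

A width-2 tree decomposition is:
Bags: B1 = {1, 2, 3}  B2 = {1, 3, 6}  B3 = {1, 4, 6}  B4 = {1, 4, 5}
Tree: B1–B2, B2–B3, B3–B4
Each bag holds 3 vertices, so the decomposition has width 2, which upper-bounds the treewidth. The edges 1–2–3–6–4–5–1 form a cycle, so G is not a tree and its treewidth is at least 2. The upper and lower bounds meet at 2, so that is the treewidth.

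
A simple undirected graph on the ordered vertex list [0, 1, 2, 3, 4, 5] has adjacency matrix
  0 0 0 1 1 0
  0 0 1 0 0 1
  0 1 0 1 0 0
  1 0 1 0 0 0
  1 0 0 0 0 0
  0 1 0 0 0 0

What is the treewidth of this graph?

A width-1 tree decomposition is:
Bags: B1 = {1, 5}  B2 = {1, 2}  B3 = {2, 3}  B4 = {0, 3}  B5 = {0, 4}
Tree: B1–B2, B2–B3, B3–B4, B4–B5
The largest bag has 2 vertices, giving width 1; this decomposition certifies tw(G) ≤ 1. Any graph with an edge has treewidth ≥ 1, and G has the edge 5–1. Therefore the treewidth is 1.

1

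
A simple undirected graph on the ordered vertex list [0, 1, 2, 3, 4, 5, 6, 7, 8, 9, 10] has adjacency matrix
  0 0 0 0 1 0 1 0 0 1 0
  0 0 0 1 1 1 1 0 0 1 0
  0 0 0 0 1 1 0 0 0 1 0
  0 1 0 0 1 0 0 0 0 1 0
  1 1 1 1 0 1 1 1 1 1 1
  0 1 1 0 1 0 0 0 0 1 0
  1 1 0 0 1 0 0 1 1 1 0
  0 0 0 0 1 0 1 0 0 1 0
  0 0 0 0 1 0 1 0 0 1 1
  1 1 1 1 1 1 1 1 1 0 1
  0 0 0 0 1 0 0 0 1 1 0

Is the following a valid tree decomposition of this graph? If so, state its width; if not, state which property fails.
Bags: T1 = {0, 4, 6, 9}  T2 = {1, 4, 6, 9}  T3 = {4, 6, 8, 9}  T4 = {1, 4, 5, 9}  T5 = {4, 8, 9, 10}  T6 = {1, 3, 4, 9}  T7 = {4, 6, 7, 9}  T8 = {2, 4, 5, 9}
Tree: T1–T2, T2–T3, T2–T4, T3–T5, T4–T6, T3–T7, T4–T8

Yes; width 3.

Every vertex of G appears in some bag (union = {0, 1, 2, 3, 4, 5, 6, 7, 8, 9, 10}); every edge is covered by a bag; and for each vertex v the set of bags containing v is connected in the bag tree. The decomposition is therefore valid. The largest bag has 4 vertices, so the width is 3.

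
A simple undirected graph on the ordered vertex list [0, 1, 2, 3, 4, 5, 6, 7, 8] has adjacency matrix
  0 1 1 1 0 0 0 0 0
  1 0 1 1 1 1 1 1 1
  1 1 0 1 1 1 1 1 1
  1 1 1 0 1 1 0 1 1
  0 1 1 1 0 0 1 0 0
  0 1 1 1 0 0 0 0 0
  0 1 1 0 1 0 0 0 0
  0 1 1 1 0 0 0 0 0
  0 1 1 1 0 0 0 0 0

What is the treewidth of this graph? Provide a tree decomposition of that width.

Treewidth 3.
One optimal decomposition is:
Bags: B1 = {1, 2, 3, 4}  B2 = {1, 2, 4, 6}  B3 = {1, 2, 3, 7}  B4 = {1, 2, 3, 5}  B5 = {0, 1, 2, 3}  B6 = {1, 2, 3, 8}
Tree: B1–B2, B1–B3, B3–B4, B1–B5, B1–B6

Each bag holds 4 vertices, so the decomposition has width 3, which upper-bounds the treewidth. For the lower bound, the 4 vertices {0, 1, 2, 3} are pairwise adjacent, and any tree decomposition puts a clique entirely inside one bag — forcing width ≥ 3. Hence tw(G) = 3 exactly.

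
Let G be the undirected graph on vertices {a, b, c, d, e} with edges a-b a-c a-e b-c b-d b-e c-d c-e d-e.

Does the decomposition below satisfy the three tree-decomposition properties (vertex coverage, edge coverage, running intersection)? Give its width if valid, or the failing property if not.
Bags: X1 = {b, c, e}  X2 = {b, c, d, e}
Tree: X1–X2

No — vertex a appears in no bag.

A tree decomposition must satisfy three properties: every vertex lies in some bag; for every edge, both endpoints lie together in some bag; and for every vertex, the bags containing it form a connected subtree. Here vertex a appears in no bag, so the decomposition is invalid.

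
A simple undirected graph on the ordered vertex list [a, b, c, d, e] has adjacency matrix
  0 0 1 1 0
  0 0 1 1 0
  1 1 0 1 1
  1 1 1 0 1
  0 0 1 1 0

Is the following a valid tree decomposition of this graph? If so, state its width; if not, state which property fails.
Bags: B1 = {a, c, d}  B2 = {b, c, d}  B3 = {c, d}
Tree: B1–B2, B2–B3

No — vertex e appears in no bag.

A tree decomposition must satisfy three properties: every vertex lies in some bag; for every edge, both endpoints lie together in some bag; and for every vertex, the bags containing it form a connected subtree. Here vertex e appears in no bag, so the decomposition is invalid.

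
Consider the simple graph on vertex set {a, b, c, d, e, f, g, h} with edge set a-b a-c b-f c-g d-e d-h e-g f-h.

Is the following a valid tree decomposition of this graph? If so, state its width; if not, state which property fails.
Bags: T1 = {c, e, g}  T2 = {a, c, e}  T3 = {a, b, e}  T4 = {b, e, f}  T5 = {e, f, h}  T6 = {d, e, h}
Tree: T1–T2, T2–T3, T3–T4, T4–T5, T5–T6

Every vertex of G appears in some bag (union = {a, b, c, d, e, f, g, h}); every edge is covered by a bag; and for each vertex v the set of bags containing v is connected in the bag tree. The decomposition is therefore valid. The largest bag has 3 vertices, so the width is 2.

Yes; width 2.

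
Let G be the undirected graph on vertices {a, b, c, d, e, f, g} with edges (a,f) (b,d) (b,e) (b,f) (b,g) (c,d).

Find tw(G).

1

A width-1 tree decomposition is:
Bags: B1 = {b, g}  B2 = {b, f}  B3 = {a, f}  B4 = {b, d}  B5 = {b, e}  B6 = {c, d}
Tree: B1–B2, B2–B3, B2–B4, B1–B5, B4–B6
Every bag has size at most 2, so the width is 2 − 1 = 1 and tw(G) ≤ 1. G has an edge, so its treewidth is at least 1. The upper and lower bounds meet at 1, so that is the treewidth.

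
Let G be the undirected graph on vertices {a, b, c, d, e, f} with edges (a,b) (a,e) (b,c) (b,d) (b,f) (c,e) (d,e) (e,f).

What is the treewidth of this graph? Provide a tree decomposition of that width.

Every bag has size at most 3, so the width is 3 − 1 = 2 and tw(G) ≤ 2. Since a–b–c–e–a is a cycle in G, G is not acyclic. Forests are exactly the graphs of treewidth ≤ 1, so tw(G) ≥ 2. The upper and lower bounds meet at 2, so that is the treewidth.

Treewidth 2.
Bags: B1 = {a, b, e}  B2 = {b, c, e}  B3 = {b, e, f}  B4 = {b, d, e}
Tree: B1–B2, B2–B3, B3–B4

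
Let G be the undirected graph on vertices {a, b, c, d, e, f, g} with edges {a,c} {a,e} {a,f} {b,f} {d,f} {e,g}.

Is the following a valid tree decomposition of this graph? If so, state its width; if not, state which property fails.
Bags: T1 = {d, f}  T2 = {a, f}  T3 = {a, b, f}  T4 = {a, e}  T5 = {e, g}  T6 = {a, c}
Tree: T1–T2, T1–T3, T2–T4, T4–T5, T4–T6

No — bags containing vertex a are not connected in the tree.

A tree decomposition must satisfy three properties: every vertex lies in some bag; for every edge, both endpoints lie together in some bag; and for every vertex, the bags containing it form a connected subtree. Here bags containing vertex a are not connected in the tree, so the decomposition is invalid.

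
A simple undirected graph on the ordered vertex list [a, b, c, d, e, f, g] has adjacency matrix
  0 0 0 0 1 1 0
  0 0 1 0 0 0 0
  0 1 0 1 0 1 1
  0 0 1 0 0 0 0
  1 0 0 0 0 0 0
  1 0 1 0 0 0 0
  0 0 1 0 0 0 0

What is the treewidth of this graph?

1

A width-1 tree decomposition is:
Bags: B1 = {c, f}  B2 = {a, f}  B3 = {c, d}  B4 = {a, e}  B5 = {c, g}  B6 = {b, c}
Tree: B1–B2, B1–B3, B2–B4, B3–B5, B3–B6
The largest bag has 2 vertices, giving width 1; this decomposition certifies tw(G) ≤ 1. Any graph with an edge has treewidth ≥ 1, and G has the edge c–f. Combining the bounds, tw(G) = 1.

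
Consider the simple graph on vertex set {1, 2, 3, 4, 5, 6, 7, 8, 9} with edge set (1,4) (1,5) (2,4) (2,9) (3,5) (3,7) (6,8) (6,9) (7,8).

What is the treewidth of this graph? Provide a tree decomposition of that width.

Treewidth 2.
One optimal decomposition is:
Bags: B1 = {2, 6, 9}  B2 = {2, 4, 6}  B3 = {1, 4, 6}  B4 = {1, 5, 6}  B5 = {3, 5, 6}  B6 = {3, 6, 7}  B7 = {6, 7, 8}
Tree: B1–B2, B2–B3, B3–B4, B4–B5, B5–B6, B6–B7

The largest bag has 3 vertices, giving width 2; this decomposition certifies tw(G) ≤ 2. The edges 6–9–2–4–1–5–3–7–8–6 form a cycle, so G is not a tree and its treewidth is at least 2. The upper and lower bounds meet at 2, so that is the treewidth.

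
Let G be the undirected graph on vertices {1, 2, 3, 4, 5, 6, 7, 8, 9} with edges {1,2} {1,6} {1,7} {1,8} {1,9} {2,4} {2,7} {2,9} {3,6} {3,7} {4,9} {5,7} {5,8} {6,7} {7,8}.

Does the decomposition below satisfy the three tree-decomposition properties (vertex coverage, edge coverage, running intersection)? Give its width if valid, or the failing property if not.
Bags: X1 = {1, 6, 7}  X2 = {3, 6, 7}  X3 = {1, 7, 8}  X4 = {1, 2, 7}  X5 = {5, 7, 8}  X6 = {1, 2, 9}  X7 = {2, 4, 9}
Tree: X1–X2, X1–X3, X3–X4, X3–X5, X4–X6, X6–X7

Yes; width 2.

Checking the three conditions: (i) the bags cover all of {1, 2, 3, 4, 5, 6, 7, 8, 9}; (ii) for each edge, some bag contains both endpoints; (iii) the bags containing any fixed vertex form a subtree. All hold, so the decomposition is valid with width 3 − 1 = 2.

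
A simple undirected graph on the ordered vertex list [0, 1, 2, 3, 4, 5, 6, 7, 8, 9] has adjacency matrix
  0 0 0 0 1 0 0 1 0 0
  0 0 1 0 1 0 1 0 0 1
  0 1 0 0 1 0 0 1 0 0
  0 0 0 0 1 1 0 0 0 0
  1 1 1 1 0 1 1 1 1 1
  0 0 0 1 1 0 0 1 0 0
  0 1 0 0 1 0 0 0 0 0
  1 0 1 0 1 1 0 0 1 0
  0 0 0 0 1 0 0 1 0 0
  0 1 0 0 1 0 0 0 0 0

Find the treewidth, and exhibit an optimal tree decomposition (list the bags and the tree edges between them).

Each bag holds 3 vertices, so the decomposition has width 2, which upper-bounds the treewidth. For the lower bound, the 3 vertices {1, 4, 9} are pairwise adjacent, and any tree decomposition puts a clique entirely inside one bag — forcing width ≥ 2. Combining the bounds, tw(G) = 2.

Treewidth 2.
One optimal decomposition is:
Bags: B1 = {4, 5, 7}  B2 = {0, 4, 7}  B3 = {4, 7, 8}  B4 = {2, 4, 7}  B5 = {3, 4, 5}  B6 = {1, 2, 4}  B7 = {1, 4, 6}  B8 = {1, 4, 9}
Tree: B1–B2, B1–B3, B3–B4, B1–B5, B4–B6, B6–B7, B7–B8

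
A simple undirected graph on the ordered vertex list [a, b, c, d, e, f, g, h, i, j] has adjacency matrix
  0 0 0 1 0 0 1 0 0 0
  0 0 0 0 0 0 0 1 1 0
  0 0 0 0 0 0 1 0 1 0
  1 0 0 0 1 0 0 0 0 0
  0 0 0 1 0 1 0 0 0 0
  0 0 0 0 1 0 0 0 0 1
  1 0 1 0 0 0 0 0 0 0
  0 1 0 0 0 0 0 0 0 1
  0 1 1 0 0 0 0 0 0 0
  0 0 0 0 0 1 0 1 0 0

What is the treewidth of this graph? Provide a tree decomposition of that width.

Treewidth 2.
One optimal decomposition is:
Bags: B1 = {a, d, g}  B2 = {c, d, g}  B3 = {c, d, i}  B4 = {b, d, i}  B5 = {b, d, h}  B6 = {d, h, j}  B7 = {d, f, j}  B8 = {d, e, f}
Tree: B1–B2, B2–B3, B3–B4, B4–B5, B5–B6, B6–B7, B7–B8

Every bag has size at most 3, so the width is 3 − 1 = 2 and tw(G) ≤ 2. Since d–a–g–c–i–b–h–j–f–e–d is a cycle in G, G is not acyclic. Forests are exactly the graphs of treewidth ≤ 1, so tw(G) ≥ 2. Therefore the treewidth is 2.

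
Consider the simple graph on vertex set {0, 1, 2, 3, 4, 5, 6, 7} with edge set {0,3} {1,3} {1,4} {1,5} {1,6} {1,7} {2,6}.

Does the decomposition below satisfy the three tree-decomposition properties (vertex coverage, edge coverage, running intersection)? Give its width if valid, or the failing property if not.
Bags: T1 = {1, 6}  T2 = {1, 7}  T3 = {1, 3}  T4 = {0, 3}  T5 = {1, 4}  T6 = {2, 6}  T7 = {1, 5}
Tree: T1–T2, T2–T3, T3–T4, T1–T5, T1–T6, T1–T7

Yes; width 1.

Vertex coverage: the bags together contain {0, 1, 2, 3, 4, 5, 6, 7}, the full vertex set. Edge coverage: each edge of G has both endpoints in at least one bag. Running intersection: for every vertex, the bags containing it form a connected subtree. All three properties hold, so this is a valid tree decomposition of width max|bag| − 1 = 1, and hence tw(G) ≤ 1.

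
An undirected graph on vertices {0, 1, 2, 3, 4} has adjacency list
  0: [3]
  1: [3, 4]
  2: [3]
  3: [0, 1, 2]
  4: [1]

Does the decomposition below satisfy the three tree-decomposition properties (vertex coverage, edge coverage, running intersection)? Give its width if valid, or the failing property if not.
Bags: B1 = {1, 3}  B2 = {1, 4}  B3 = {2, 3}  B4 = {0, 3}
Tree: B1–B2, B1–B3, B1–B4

Yes; width 1.

Checking the three conditions: (i) the bags cover all of {0, 1, 2, 3, 4}; (ii) for each edge, some bag contains both endpoints; (iii) the bags containing any fixed vertex form a subtree. All hold, so the decomposition is valid with width 2 − 1 = 1.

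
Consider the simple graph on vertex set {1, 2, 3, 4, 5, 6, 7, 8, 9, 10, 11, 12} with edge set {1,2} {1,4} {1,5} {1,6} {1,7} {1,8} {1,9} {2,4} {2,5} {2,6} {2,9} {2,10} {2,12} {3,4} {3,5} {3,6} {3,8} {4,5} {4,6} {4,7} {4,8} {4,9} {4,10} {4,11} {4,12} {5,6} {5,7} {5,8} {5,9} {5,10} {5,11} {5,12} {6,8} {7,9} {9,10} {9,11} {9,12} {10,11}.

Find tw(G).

4

A width-4 tree decomposition is:
Bags: B1 = {1, 2, 4, 5, 9}  B2 = {1, 2, 4, 5, 6}  B3 = {1, 4, 5, 6, 8}  B4 = {2, 4, 5, 9, 10}  B5 = {2, 4, 5, 9, 12}  B6 = {4, 5, 9, 10, 11}  B7 = {1, 4, 5, 7, 9}  B8 = {3, 4, 5, 6, 8}
Tree: B1–B2, B2–B3, B1–B4, B4–B5, B4–B6, B1–B7, B3–B8
Each bag holds 5 vertices, so the decomposition has width 4, which upper-bounds the treewidth. For the lower bound, the 5 vertices {1, 4, 5, 6, 8} are pairwise adjacent, and any tree decomposition puts a clique entirely inside one bag — forcing width ≥ 4. The upper and lower bounds meet at 4, so that is the treewidth.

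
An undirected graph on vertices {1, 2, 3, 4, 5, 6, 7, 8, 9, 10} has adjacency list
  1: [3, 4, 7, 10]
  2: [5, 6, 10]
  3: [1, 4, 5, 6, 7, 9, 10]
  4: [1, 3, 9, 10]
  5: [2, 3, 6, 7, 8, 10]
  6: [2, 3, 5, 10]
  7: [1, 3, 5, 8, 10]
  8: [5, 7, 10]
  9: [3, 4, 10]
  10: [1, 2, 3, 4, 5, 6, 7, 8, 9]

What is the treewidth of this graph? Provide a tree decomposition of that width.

Treewidth 3.
One such decomposition:
Bags: B1 = {1, 3, 7, 10}  B2 = {1, 3, 4, 10}  B3 = {3, 5, 7, 10}  B4 = {5, 7, 8, 10}  B5 = {3, 5, 6, 10}  B6 = {3, 4, 9, 10}  B7 = {2, 5, 6, 10}
Tree: B1–B2, B1–B3, B3–B4, B3–B5, B2–B6, B5–B7

Every bag has size at most 4, so the width is 4 − 1 = 3 and tw(G) ≤ 3. Conversely, {5, 7, 8, 10} is a clique of size 4, and the vertices of any clique must share a bag in every tree decomposition; so some bag has ≥ 4 vertices and tw(G) ≥ 3. Combining the bounds, tw(G) = 3.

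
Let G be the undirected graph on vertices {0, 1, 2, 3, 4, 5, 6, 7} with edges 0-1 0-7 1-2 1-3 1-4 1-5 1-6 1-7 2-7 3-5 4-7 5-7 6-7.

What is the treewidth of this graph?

A width-2 tree decomposition is:
Bags: B1 = {0, 1, 7}  B2 = {1, 4, 7}  B3 = {1, 6, 7}  B4 = {1, 5, 7}  B5 = {1, 2, 7}  B6 = {1, 3, 5}
Tree: B1–B2, B2–B3, B3–B4, B3–B5, B4–B6
Every bag has size at most 3, so the width is 3 − 1 = 2 and tw(G) ≤ 2. Conversely, {1, 3, 5} is a clique of size 3, and the vertices of any clique must share a bag in every tree decomposition; so some bag has ≥ 3 vertices and tw(G) ≥ 2. Combining the bounds, tw(G) = 2.

2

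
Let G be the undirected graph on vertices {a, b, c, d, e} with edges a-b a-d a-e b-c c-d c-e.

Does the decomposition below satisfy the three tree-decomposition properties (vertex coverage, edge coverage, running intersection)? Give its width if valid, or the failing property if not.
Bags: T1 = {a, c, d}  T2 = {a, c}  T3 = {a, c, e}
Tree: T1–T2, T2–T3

No — vertex b appears in no bag.

A tree decomposition must satisfy three properties: every vertex lies in some bag; for every edge, both endpoints lie together in some bag; and for every vertex, the bags containing it form a connected subtree. Here vertex b appears in no bag, so the decomposition is invalid.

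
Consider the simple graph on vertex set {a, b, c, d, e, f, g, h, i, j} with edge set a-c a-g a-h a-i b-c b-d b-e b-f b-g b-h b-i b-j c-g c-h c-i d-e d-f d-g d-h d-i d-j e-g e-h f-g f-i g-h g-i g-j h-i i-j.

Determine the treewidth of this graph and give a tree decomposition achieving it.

Each bag holds 5 vertices, so the decomposition has width 4, which upper-bounds the treewidth. On the other hand G contains the 5-clique {a, c, g, h, i}. A clique must lie in a single bag of any decomposition, so no decomposition can have width below 4. Therefore the treewidth is 4.

Treewidth 4.
Bags: B1 = {b, c, g, h, i}  B2 = {b, d, g, h, i}  B3 = {b, d, g, i, j}  B4 = {a, c, g, h, i}  B5 = {b, d, f, g, i}  B6 = {b, d, e, g, h}
Tree: B1–B2, B2–B3, B1–B4, B3–B5, B2–B6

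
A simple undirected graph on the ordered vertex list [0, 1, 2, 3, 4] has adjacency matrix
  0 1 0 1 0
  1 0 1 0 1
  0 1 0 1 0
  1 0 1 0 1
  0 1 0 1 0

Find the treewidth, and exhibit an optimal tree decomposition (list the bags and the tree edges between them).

Each bag holds 3 vertices, so the decomposition has width 2, which upper-bounds the treewidth. The edges 4–3–0–1–4 form a cycle, so G is not a tree and its treewidth is at least 2. Hence tw(G) = 2 exactly.

Treewidth 2.
Bags: B1 = {1, 3, 4}  B2 = {0, 1, 3}  B3 = {1, 2, 3}
Tree: B1–B2, B2–B3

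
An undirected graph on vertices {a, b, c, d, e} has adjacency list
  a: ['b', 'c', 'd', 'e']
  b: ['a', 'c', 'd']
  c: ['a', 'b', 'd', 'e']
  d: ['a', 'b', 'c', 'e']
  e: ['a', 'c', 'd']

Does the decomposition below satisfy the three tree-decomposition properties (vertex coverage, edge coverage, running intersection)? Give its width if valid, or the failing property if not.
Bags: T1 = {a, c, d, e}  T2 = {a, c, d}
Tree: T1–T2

A tree decomposition must satisfy three properties: every vertex lies in some bag; for every edge, both endpoints lie together in some bag; and for every vertex, the bags containing it form a connected subtree. Here vertex b appears in no bag, so the decomposition is invalid.

No — vertex b appears in no bag.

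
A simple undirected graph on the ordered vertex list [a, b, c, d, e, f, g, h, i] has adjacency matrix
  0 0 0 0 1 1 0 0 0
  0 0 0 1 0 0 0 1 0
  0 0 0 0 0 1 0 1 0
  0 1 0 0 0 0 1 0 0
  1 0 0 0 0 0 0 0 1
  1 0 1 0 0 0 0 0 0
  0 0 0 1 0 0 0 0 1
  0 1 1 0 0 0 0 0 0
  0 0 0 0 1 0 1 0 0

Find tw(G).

A width-2 tree decomposition is:
Bags: B1 = {a, c, f}  B2 = {a, c, h}  B3 = {a, b, h}  B4 = {a, b, d}  B5 = {a, d, g}  B6 = {a, g, i}  B7 = {a, e, i}
Tree: B1–B2, B2–B3, B3–B4, B4–B5, B5–B6, B6–B7
Every bag has size at most 3, so the width is 3 − 1 = 2 and tw(G) ≤ 2. Since a–f–c–h–b–d–g–i–e–a is a cycle in G, G is not acyclic. Forests are exactly the graphs of treewidth ≤ 1, so tw(G) ≥ 2. Hence tw(G) = 2 exactly.

2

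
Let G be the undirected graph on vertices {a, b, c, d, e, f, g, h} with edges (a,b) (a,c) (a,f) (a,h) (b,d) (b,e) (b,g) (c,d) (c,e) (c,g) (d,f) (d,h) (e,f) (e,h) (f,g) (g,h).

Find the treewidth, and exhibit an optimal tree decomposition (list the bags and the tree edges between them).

Treewidth 4.
Bags: B1 = {a, d, e, f, g}  B2 = {a, c, d, e, g}  B3 = {a, b, d, e, g}  B4 = {a, d, e, g, h}
Tree: B1–B2, B2–B3, B3–B4

The largest bag has 5 vertices, giving width 4; this decomposition certifies tw(G) ≤ 4. For the lower bound: the 5 vertex sets {a,f}, {c,e}, {b,g}, {d}, {h} are disjoint, each induces a connected subgraph, and every pair is joined by at least one edge of G. Contracting each set to a single vertex therefore yields K_{5} as a minor, and since treewidth is minor-monotone, tw(G) ≥ tw(K_{5}) = 4. Therefore the treewidth is 4.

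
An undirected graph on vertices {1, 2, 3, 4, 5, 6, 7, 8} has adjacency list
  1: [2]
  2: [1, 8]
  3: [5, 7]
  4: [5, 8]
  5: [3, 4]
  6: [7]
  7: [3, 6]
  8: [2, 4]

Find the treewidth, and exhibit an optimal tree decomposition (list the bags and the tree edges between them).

Every bag has size at most 2, so the width is 2 − 1 = 1 and tw(G) ≤ 1. Any graph with an edge has treewidth ≥ 1, and G has the edge 6–7. The upper and lower bounds meet at 1, so that is the treewidth.

Treewidth 1.
One such decomposition:
Bags: B1 = {6, 7}  B2 = {3, 7}  B3 = {3, 5}  B4 = {4, 5}  B5 = {4, 8}  B6 = {2, 8}  B7 = {1, 2}
Tree: B1–B2, B2–B3, B3–B4, B4–B5, B5–B6, B6–B7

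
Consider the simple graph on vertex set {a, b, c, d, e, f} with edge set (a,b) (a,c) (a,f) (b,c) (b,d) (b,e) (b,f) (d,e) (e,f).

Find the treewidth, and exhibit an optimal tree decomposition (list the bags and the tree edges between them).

Treewidth 2.
One optimal decomposition is:
Bags: B1 = {b, e, f}  B2 = {b, d, e}  B3 = {a, b, f}  B4 = {a, b, c}
Tree: B1–B2, B1–B3, B3–B4

Each bag holds 3 vertices, so the decomposition has width 2, which upper-bounds the treewidth. On the other hand G contains the 3-clique {b, d, e}. A clique must lie in a single bag of any decomposition, so no decomposition can have width below 2. Hence tw(G) = 2 exactly.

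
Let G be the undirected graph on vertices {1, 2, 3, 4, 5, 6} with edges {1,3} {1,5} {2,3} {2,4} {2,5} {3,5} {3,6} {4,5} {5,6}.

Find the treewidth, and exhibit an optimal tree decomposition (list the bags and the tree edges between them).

Each bag holds 3 vertices, so the decomposition has width 2, which upper-bounds the treewidth. Conversely, {1, 3, 5} is a clique of size 3, and the vertices of any clique must share a bag in every tree decomposition; so some bag has ≥ 3 vertices and tw(G) ≥ 2. Therefore the treewidth is 2.

Treewidth 2.
One optimal decomposition is:
Bags: B1 = {2, 3, 5}  B2 = {1, 3, 5}  B3 = {3, 5, 6}  B4 = {2, 4, 5}
Tree: B1–B2, B1–B3, B1–B4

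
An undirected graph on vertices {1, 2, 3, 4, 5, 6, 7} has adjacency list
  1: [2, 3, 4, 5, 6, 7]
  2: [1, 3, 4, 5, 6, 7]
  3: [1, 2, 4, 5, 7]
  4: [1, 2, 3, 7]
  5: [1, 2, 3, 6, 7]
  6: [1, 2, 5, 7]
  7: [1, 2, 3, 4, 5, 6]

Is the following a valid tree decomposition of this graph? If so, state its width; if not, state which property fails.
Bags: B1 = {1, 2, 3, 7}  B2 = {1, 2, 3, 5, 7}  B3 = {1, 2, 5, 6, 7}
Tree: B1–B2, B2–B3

A tree decomposition must satisfy three properties: every vertex lies in some bag; for every edge, both endpoints lie together in some bag; and for every vertex, the bags containing it form a connected subtree. Here vertex 4 appears in no bag, so the decomposition is invalid.

No — vertex 4 appears in no bag.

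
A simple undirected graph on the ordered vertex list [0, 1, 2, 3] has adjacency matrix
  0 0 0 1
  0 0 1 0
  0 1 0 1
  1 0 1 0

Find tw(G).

1

A width-1 tree decomposition is:
Bags: B1 = {0, 3}  B2 = {2, 3}  B3 = {1, 2}
Tree: B1–B2, B2–B3
The largest bag has 2 vertices, giving width 1; this decomposition certifies tw(G) ≤ 1. Any graph with an edge has treewidth ≥ 1, and G has the edge 0–3. Therefore the treewidth is 1.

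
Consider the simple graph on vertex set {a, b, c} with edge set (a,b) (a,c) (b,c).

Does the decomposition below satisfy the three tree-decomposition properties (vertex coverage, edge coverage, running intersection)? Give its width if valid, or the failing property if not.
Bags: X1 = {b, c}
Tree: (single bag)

No — vertex a appears in no bag.

A tree decomposition must satisfy three properties: every vertex lies in some bag; for every edge, both endpoints lie together in some bag; and for every vertex, the bags containing it form a connected subtree. Here vertex a appears in no bag, so the decomposition is invalid.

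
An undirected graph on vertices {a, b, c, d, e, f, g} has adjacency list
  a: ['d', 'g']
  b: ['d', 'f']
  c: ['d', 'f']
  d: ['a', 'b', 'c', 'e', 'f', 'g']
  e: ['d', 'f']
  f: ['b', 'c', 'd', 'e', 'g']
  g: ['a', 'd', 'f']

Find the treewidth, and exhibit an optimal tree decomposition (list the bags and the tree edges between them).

Treewidth 2.
One such decomposition:
Bags: B1 = {b, d, f}  B2 = {d, e, f}  B3 = {c, d, f}  B4 = {d, f, g}  B5 = {a, d, g}
Tree: B1–B2, B1–B3, B2–B4, B4–B5

The largest bag has 3 vertices, giving width 2; this decomposition certifies tw(G) ≤ 2. On the other hand G contains the 3-clique {a, d, g}. A clique must lie in a single bag of any decomposition, so no decomposition can have width below 2. Hence tw(G) = 2 exactly.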